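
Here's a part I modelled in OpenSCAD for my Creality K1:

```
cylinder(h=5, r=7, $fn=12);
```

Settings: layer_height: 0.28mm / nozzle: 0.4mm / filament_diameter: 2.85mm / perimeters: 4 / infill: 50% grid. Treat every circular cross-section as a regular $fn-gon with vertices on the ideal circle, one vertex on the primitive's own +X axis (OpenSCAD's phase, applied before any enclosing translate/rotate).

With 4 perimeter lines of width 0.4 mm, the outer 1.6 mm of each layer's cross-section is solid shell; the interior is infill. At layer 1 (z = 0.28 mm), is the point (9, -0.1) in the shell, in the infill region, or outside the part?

outside

At z = 0.28 mm: the r=7 cylinder gives a regular 12-gon of circumradius 7 (constant along its height). Overall, the cross-section is a single solid region. The nearest boundary edge runs (7.00, 0.00)→(6.06, 3.50); distance from the point to it = 2.00 mm. The point is not inside any of the regions above, so it lies outside the cross-section (2.00 mm from the nearest boundary).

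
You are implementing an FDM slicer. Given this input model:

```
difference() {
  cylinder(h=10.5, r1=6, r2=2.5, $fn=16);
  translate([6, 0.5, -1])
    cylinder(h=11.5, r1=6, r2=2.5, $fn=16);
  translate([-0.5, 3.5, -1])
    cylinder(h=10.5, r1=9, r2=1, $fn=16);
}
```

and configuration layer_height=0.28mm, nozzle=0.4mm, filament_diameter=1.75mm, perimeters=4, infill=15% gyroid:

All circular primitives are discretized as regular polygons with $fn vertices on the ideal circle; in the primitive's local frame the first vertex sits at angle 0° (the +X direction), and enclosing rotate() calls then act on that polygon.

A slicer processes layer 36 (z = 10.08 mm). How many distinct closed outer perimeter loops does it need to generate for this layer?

At z = 10.08 mm: the cone contributes a regular 16-gon of circumradius 2.640 (interpolated between r1=6 and r2=2.5 at t=0.960); the cone at (6, 0.5): at t=0.963 of its height the radius interpolates to r₁+(r₂−r₁)t = 2.628, giving a regular 16-gon of that circumradius; the cone at (-0.5, 3.5) does not reach this height (z outside [-1, 9.5]); Taking the first minus the rest: starting from the cone, the cone at (6, 0.5) misses the remaining region (no effect) — 1 connected region. The result has 1 disconnected region.

1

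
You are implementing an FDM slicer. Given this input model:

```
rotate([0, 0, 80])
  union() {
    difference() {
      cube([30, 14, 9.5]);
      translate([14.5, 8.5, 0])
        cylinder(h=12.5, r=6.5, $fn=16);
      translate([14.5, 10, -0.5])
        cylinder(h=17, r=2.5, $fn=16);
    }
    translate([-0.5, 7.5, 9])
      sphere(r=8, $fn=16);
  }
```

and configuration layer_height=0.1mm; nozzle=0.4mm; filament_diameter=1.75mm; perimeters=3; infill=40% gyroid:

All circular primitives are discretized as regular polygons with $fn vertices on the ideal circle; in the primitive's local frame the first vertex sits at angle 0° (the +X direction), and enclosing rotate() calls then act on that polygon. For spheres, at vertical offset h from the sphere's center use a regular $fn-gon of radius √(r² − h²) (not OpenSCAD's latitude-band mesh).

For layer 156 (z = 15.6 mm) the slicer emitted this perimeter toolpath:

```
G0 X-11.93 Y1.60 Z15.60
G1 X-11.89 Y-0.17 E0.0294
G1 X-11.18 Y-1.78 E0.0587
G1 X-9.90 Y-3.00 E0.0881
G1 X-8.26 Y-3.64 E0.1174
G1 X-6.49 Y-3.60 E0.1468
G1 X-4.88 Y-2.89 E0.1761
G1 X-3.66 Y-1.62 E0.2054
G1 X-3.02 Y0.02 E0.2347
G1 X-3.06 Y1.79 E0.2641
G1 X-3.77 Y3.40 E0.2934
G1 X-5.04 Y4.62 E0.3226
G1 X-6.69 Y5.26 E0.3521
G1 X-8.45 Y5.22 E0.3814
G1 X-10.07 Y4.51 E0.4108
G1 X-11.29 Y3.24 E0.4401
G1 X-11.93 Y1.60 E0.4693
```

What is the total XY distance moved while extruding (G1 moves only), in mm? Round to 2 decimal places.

28.22 mm

Sum the Euclidean lengths of each G1 segment: total = 28.22 mm.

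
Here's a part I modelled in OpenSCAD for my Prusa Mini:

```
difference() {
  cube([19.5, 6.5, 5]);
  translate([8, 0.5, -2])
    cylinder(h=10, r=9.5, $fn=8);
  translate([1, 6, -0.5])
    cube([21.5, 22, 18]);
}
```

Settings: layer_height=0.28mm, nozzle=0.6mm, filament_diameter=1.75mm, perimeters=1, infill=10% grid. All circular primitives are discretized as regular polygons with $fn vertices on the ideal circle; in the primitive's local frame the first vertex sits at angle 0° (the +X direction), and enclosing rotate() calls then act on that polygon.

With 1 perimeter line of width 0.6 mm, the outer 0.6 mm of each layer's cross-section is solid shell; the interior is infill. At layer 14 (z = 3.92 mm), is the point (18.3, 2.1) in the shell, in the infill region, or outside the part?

At z = 3.92 mm: the cube (footprint 19.5×6.5) is included at this height; the r=9.5 cylinder at (8, 0.5) gives a regular 8-gon of circumradius 9.5 (constant along its height); the cube at (1, 6) is present — its section is the full 21.5×22 rectangle; After the difference (first − rest): starting from the 19.5×6.5 cube, the r=9.5 cylinder at (8, 0.5) partially overlaps it — only the 105.07 mm² overlap (of its 255.27 mm²) is removed, clipping the outline; the 21.5×22 cube at (1, 6) partially overlaps it — only the 2.19 mm² overlap (of its 473.00 mm²) is removed, clipping the outline — 2 connected regions. Overall, the cross-section has 2 separate islands. The nearest boundary edge runs (19.50, 6.00)→(19.50, 0.00); distance from the point to it = 1.20 mm. (Shell/infill is judged within the island containing the point — the largest one.) The point is inside the cross-section and 1.20 mm from the nearest boundary — more than the 0.6 mm shell width (1 × 0.6), so it's in the infill interior.

infill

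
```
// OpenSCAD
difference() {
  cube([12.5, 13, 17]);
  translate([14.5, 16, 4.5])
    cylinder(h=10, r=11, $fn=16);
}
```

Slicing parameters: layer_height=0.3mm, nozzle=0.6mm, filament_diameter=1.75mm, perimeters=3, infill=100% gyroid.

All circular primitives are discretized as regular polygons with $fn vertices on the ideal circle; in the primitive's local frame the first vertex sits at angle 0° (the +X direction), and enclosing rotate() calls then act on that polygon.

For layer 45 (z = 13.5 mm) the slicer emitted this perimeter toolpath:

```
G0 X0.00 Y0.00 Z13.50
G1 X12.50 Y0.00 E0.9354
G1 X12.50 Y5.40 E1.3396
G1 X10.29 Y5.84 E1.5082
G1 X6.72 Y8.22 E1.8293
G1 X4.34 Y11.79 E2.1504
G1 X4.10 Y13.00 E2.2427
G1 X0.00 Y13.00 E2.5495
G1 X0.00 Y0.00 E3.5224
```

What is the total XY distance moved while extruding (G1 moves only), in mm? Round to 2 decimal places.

47.07 mm

Sum the Euclidean lengths of each G1 segment: total = 47.07 mm.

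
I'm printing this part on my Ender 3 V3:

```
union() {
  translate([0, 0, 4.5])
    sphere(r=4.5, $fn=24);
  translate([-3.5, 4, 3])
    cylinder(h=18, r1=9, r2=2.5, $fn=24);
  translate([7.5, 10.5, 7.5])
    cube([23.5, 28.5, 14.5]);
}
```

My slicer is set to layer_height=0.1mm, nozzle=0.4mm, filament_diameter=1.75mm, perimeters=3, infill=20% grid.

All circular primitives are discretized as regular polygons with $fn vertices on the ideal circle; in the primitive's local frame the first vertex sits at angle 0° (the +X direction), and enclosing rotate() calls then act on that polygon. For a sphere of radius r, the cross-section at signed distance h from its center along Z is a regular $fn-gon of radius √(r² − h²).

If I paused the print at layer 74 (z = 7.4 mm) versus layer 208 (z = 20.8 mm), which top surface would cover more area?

Layer 74 (z = 7.4): the r=4.5 sphere contributes a regular 24-gon of circumradius √(4.5²−2.9²) = 3.441 (area = (24/2)·3.441²·sin(360°/24) = 36.77 mm²); the cone at (-3.5, 4) contributes a regular 24-gon of circumradius 7.411 (interpolated between r1=9 and r2=2.5 at t=0.244) (area = (24/2)·7.411²·sin(360°/24) = 170.59 mm²); the cube at (7.5, 10.5) does not reach this height (z outside [7.5, 22]); Taking the union: the regions partially overlap — summed areas 207.36 mm² minus the doubly-counted overlap 30.35 mm² gives 177.01 mm² — area = 177.01 mm². So its area = 177.01 mm². Layer 208 (z = 20.8): the sphere does not reach this height (|z−center|=16.300 > r=4.5); the cone at (-3.5, 4): at t=0.989 of its height the radius interpolates to r₁+(r₂−r₁)t = 2.572, giving a regular 24-gon of that circumradius (area = (24/2)·2.572²·sin(360°/24) = 20.55 mm²); the 23.5×28.5 cube at (7.5, 10.5) contributes its full rectangle (area 669.75 mm²); Taking the union: the 2 present regions are separate (no shared area or edge), so areas and boundary lengths simply add and each stays a separate island — area = 690.30 mm². So its area = 690.30 mm². Layer 208 is larger (690.30 vs 177.01 mm²).

layer 208 (z = 20.8 mm)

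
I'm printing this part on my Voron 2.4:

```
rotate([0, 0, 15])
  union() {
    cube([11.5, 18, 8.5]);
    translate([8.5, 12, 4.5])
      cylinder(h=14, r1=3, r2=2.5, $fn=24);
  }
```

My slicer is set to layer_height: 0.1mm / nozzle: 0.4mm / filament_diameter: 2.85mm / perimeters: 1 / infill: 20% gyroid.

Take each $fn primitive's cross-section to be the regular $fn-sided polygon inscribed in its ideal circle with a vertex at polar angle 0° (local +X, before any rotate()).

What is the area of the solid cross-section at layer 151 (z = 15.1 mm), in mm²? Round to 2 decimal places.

At z = 15.1 mm: the cube is not intersected at this z (z outside [0, 8.5]); the cone at (8.5, 12) (r1=3→r2=2.5) has section circumradius 2.621 here — a regular 24-gon (area = (24/2)·2.621²·sin(360°/24) = 21.34 mm²); Combining (union): only the cone at (8.5, 12) is present, so the union is just that shape — area = 21.34 mm²; (rotated 15° about Z; rotation is an isometry so areas/perimeters/island counts are preserved). Overall, the cross-section is a single solid region. Net area = 21.34 mm².

21.34 mm²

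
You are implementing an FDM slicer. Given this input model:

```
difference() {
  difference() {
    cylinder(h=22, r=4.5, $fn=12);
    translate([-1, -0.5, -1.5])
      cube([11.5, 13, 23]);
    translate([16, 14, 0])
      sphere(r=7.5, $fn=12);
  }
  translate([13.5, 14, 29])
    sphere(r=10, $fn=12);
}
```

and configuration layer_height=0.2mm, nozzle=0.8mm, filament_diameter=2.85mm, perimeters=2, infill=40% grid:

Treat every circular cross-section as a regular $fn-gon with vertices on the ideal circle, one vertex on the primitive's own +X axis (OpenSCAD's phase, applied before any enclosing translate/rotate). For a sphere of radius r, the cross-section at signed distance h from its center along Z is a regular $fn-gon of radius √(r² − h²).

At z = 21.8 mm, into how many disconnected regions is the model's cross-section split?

At z = 21.8 mm: the cylinder: section is a regular 12-gon, circumradius r=4.5; the cube at (-1, -0.5) does not reach this height (z outside [-1.5, 21.5]); the sphere at (16, 14) is absent (|z−center|=21.800 > r=7.5); Taking the first minus the rest: none of the subtracted shapes is present at this height, so the r=4.5 cylinder is unchanged — 1 connected region; the r=10 sphere at (13.5, 14) slices to a regular 12-gon of circumradius 6.940 (√(r²−h²) with h=7.2 from center); Subtracting the remaining from the first: starting from that combined region, the r=10 sphere at (13.5, 14) misses the remaining region (no effect) — 1 connected region. The result has 1 disconnected region.

1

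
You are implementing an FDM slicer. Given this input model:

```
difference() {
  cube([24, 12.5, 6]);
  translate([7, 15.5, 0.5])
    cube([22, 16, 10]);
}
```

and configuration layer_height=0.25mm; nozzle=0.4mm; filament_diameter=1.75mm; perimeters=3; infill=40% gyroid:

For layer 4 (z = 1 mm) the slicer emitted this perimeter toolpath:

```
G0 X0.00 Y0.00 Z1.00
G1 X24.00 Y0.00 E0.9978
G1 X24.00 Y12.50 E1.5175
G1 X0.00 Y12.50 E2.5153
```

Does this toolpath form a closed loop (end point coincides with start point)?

Start point (G0): (0.00, 0.00). End point (last G1): the path does not return to the start — open.

no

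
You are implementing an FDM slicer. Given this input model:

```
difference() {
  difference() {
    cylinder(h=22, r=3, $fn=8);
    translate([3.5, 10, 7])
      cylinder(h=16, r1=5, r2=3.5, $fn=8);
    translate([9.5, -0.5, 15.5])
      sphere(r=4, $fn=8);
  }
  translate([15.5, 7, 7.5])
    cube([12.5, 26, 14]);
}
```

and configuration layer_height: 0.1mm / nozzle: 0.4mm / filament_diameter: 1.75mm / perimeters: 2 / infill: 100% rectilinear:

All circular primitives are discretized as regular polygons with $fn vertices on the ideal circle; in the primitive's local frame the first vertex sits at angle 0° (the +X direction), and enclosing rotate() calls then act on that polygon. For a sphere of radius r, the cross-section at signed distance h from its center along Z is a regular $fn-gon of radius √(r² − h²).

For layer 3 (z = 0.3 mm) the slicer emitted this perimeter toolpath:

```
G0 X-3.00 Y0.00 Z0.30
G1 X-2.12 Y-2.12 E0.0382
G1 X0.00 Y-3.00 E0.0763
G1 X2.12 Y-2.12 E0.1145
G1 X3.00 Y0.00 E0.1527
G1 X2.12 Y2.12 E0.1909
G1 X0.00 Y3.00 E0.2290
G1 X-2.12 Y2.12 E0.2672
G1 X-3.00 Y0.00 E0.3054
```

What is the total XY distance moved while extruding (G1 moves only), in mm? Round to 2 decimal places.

18.36 mm

Sum the Euclidean lengths of each G1 segment: total = 18.36 mm.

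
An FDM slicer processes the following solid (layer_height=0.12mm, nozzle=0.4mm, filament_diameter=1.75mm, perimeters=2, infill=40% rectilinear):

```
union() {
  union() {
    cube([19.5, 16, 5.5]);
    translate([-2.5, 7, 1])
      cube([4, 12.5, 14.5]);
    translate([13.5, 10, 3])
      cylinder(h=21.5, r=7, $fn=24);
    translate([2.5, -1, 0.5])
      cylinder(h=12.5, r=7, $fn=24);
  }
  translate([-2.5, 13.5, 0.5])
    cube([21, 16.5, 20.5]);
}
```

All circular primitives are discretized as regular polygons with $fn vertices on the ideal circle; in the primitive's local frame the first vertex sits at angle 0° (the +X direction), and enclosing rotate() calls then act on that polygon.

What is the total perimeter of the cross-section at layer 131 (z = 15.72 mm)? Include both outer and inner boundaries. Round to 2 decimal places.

93.54 mm

At z = 15.72 mm: the cube is not intersected at this z (z outside [0, 5.5]); the cube at (-2.5, 7) does not reach this height (z outside [1, 15.5]); the r=7 cylinder at (13.5, 10) contributes a regular 24-gon of circumradius 7 (perimeter = 2·24·7.000·sin(180°/24) = 43.86 mm); the cylinder at (2.5, -1) is not intersected at this z (z outside [0.5, 13]); Combining (union): only the r=7 cylinder at (13.5, 10) is present, so the union is just that shape — boundary = 43.86 mm; the cube at (-2.5, 13.5) is present — its section is the full 21×16.5 rectangle (perimeter 75.00 mm); Combining (union): the regions partially overlap (shared area 28.78 mm²), so the edge portions inside another operand are dropped and the merged outline is re-measured after clipping — boundary = 93.54 mm. Overall, the cross-section is a single solid region. Total boundary length (outer) = 93.54 mm.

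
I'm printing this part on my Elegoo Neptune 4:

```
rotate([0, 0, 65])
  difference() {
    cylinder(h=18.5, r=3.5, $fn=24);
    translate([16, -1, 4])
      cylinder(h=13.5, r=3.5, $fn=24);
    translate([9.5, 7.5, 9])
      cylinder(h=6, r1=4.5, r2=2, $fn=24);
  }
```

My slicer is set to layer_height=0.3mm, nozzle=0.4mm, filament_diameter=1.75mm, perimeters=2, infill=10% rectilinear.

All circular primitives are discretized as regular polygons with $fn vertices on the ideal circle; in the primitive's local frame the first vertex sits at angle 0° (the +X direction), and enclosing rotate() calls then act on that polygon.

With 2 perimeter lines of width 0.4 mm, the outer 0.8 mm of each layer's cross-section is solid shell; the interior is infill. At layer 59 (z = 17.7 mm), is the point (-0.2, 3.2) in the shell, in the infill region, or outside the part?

shell

At z = 17.7 mm: the cylinder: section is a regular 24-gon, circumradius r=3.5; the cylinder at (16, -1) does not reach this height (z outside [4, 17.5]); the cone at (9.5, 7.5) is absent (z outside [9, 15]); After the difference (first − rest): none of the subtracted shapes is present at this height, so the r=3.5 cylinder is unchanged — 1 connected region; (whole slice rotated 65° about Z — lengths, areas and connectivity unchanged). Overall, the cross-section is a single solid region. Undo the 65° rotation: the query point maps to (2.816, 1.534) in the un-rotated model frame. The nearest boundary edge runs (3.38, 0.91)→(3.03, 1.75); distance from the point to it = 0.28 mm. The point is inside the cross-section, 0.28 mm from the nearest boundary — within the 0.8 mm shell band (2 × 0.4).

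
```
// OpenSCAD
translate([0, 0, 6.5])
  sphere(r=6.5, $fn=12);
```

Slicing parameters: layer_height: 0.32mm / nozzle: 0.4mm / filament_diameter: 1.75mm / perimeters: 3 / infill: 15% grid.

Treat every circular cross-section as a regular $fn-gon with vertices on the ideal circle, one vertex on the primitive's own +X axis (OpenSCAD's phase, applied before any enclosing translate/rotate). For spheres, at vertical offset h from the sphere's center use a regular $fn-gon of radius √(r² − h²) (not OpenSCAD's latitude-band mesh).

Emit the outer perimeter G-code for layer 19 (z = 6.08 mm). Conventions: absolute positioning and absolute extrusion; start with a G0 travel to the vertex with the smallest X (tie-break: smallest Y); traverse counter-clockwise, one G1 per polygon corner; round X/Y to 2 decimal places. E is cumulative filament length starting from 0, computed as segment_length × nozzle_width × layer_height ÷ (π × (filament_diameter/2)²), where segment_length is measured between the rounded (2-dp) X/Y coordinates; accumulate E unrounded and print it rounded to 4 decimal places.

At z = 6.08 mm: the r=6.5 sphere slices to a regular 12-gon of circumradius 6.486 (√(r²−h²) with h=0.42 from center). The outline is a single polygon with 12 vertices. Extrusion per mm of travel: 0.4 × 0.32 / (π × 0.875²) = 0.053216. Accumulating E over each segment gives final E = 2.1447.

G0 X-6.49 Y0.00 Z6.08
G1 X-5.62 Y-3.24 E0.1785
G1 X-3.24 Y-5.62 E0.3576
G1 X0.00 Y-6.49 E0.5362
G1 X3.24 Y-5.62 E0.7147
G1 X5.62 Y-3.24 E0.8938
G1 X6.49 Y0.00 E1.0723
G1 X5.62 Y3.24 E1.2509
G1 X3.24 Y5.62 E1.4300
G1 X0.00 Y6.49 E1.6085
G1 X-3.24 Y5.62 E1.7870
G1 X-5.62 Y3.24 E1.9662
G1 X-6.49 Y0.00 E2.1447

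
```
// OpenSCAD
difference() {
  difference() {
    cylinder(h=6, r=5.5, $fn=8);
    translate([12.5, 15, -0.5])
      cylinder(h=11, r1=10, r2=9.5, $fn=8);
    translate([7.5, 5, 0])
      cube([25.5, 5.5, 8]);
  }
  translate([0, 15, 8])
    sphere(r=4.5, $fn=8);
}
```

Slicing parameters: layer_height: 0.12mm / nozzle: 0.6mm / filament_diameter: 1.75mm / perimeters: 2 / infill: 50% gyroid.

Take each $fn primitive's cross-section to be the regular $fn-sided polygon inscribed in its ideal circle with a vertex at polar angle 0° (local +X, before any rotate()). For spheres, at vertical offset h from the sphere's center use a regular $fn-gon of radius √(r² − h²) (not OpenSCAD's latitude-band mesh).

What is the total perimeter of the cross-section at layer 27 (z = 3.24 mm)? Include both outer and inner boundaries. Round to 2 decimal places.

At z = 3.24 mm: the r=5.5 cylinder contributes a regular 8-gon of circumradius 5.5 (perimeter = 2·8·5.500·sin(180°/8) = 33.68 mm); the cone at (12.5, 15): at t=0.340 of its height the radius interpolates to r₁+(r₂−r₁)t = 9.830, giving a regular 8-gon of that circumradius (perimeter = 2·8·9.830·sin(180°/8) = 60.19 mm); the cube at (7.5, 5) (footprint 25.5×5.5) is included at this height (perimeter 62.00 mm); After the difference (first − rest): starting from the r=5.5 cylinder, the cone at (12.5, 15) misses the remaining region (no effect); the 25.5×5.5 cube at (7.5, 5) misses the remaining region (no effect) — boundary = 33.68 mm; the sphere at (0, 15) does not reach this height (|z−center|=4.760 > r=4.5); Subtracting the remaining from the first: none of the subtracted shapes is present at this height, so the result so far is unchanged — boundary = 33.68 mm. Overall, the cross-section is a single solid region. Total boundary length (outer) = 33.68 mm.

33.68 mm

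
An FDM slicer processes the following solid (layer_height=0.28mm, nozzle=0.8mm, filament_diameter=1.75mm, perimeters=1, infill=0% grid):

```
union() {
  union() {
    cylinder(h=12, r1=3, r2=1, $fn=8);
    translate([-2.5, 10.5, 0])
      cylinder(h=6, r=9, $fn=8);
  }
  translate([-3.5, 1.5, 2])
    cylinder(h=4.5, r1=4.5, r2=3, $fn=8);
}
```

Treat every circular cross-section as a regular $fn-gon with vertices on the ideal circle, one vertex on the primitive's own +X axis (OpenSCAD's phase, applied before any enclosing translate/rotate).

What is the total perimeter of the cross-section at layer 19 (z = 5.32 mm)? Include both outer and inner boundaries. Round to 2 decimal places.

At z = 5.32 mm: the cone (r1=3→r2=1) has section circumradius 2.113 here — a regular 8-gon (perimeter = 2·8·2.113·sin(180°/8) = 12.94 mm); the cylinder at (-2.5, 10.5): section is a regular 8-gon, circumradius r=9 (perimeter = 2·8·9.000·sin(180°/8) = 55.11 mm); Merging all regions: the 2 present regions are separate (no shared area or edge), so areas and boundary lengths simply add and each stays a separate island — boundary = 68.05 mm; the cone at (-3.5, 1.5) contributes a regular 8-gon of circumradius 3.393 (interpolated between r1=4.5 and r2=3 at t=0.738) (perimeter = 2·8·3.393·sin(180°/8) = 20.78 mm); Taking the union: the regions partially overlap (shared area 15.25 mm²), so the edge portions inside another operand are dropped and the merged outline is re-measured after clipping — boundary = 66.93 mm. Overall, the cross-section is a single solid region. Total boundary length (outer) = 66.93 mm.

66.93 mm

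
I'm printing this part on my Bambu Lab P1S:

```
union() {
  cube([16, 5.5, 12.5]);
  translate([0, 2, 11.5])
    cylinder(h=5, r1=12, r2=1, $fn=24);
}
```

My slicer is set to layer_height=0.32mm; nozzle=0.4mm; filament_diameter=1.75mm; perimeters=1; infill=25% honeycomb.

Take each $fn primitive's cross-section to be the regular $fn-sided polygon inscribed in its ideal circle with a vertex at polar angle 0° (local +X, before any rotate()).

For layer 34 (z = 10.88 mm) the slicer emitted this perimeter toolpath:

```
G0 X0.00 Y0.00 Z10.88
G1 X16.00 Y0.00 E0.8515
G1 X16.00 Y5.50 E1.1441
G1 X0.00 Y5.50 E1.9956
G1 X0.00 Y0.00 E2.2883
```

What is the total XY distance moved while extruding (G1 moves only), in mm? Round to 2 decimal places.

Sum the Euclidean lengths of each G1 segment: total = 43.00 mm.

43.00 mm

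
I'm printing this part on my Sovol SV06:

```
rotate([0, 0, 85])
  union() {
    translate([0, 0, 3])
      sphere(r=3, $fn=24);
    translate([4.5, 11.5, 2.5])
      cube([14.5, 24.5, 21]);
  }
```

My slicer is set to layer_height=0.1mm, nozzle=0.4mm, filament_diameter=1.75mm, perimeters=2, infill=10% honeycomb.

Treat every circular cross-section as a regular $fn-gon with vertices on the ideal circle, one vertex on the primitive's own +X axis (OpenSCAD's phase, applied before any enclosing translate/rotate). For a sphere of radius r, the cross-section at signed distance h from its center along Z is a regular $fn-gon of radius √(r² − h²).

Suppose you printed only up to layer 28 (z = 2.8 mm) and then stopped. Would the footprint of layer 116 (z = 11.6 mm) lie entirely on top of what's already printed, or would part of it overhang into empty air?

Compare the two slices. At z = 2.8: the sphere: section is a regular 24-gon, circumradius = √(r²−h²) = √(3²−0.2²) = 2.993 (area = (24/2)·2.993²·sin(360°/24) = 27.83 mm²); the cube at (4.5, 11.5) is present — its section is the full 14.5×24.5 rectangle (area 355.25 mm²); Taking the union: the 2 present regions are separate (no shared area or edge), so areas and boundary lengths simply add and each stays a separate island — area = 383.08 mm²; (whole slice rotated 85° about Z — lengths, areas and connectivity unchanged). At z = 11.6: the sphere does not reach this height (|z−center|=8.600 > r=3); the cube at (4.5, 11.5) is present — its section is the full 14.5×24.5 rectangle (area 355.25 mm²); Combining (union): only the 14.5×24.5 cube at (4.5, 11.5) is present, so the union is just that shape — area = 355.25 mm²; (whole slice rotated 85° about Z — lengths, areas and connectivity unchanged). Checking containment: the cross-section at z = 11.6 is a subset of the cross-section at z = 2.8.

entirely on top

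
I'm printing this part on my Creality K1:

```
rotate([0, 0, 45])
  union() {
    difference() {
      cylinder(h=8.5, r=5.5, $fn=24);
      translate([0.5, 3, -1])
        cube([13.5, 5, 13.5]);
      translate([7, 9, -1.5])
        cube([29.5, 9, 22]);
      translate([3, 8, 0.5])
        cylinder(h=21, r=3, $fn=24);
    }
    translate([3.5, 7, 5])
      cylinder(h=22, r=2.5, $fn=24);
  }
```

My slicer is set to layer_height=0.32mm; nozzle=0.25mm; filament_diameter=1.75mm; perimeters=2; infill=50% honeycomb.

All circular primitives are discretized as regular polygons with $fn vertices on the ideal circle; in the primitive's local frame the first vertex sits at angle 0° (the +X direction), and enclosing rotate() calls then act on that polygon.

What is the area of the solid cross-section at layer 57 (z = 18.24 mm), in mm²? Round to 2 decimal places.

At z = 18.24 mm: the cylinder is absent (z outside [0, 8.5]); the cube at (0.5, 3) does not reach this height (z outside [-1, 12.5]); the cube at (7, 9) (footprint 29.5×9) is included at this height (area 265.50 mm²); the r=3 cylinder at (3, 8) gives a regular 24-gon of circumradius 3 (constant along its height) (area = (24/2)·3.000²·sin(360°/24) = 27.95 mm²); Taking the first minus the rest: the first operand is absent here, so nothing remains; the r=2.5 cylinder at (3.5, 7) contributes a regular 24-gon of circumradius 2.5 (area = (24/2)·2.500²·sin(360°/24) = 19.41 mm²); Combining (union): only the r=2.5 cylinder at (3.5, 7) is present, so the union is just that shape — area = 19.41 mm²; (whole slice rotated 45° about Z — lengths, areas and connectivity unchanged). Overall, the cross-section is a single solid region. Net area = 19.41 mm².

19.41 mm²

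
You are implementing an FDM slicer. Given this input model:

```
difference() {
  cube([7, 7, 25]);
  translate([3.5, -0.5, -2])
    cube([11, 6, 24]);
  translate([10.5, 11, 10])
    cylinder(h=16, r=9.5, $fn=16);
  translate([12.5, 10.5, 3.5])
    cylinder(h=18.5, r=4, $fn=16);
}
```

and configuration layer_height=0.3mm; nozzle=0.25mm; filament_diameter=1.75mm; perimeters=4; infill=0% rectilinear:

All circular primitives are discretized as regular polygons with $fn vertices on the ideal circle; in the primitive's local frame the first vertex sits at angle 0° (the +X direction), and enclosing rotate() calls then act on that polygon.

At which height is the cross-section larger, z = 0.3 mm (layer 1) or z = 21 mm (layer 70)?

layer 1 (z = 0.3 mm)

Layer 1 (z = 0.3): the cube (footprint 7×7) is included at this height (area 49.00 mm²); the cube at (3.5, -0.5) is present — its section is the full 11×6 rectangle (area 66.00 mm²); the cylinder at (10.5, 11) is not intersected at this z (z outside [10, 26]); the cylinder at (12.5, 10.5) is not intersected at this z (z outside [3.5, 22]); After the difference (first − rest): starting from the 7×7 cube (49.00 mm²), the 11×6 cube at (3.5, -0.5) partially overlaps it — only the 19.25 mm² overlap (of its 66.00 mm²) is removed, clipping the outline — area = 29.75 mm². So its area = 29.75 mm². Layer 70 (z = 21): the cube is present — its section is the full 7×7 rectangle (area 49.00 mm²); the cube at (3.5, -0.5) (footprint 11×6) is included at this height (area 66.00 mm²); the r=9.5 cylinder at (10.5, 11) contributes a regular 16-gon of circumradius 9.5 (area = (16/2)·9.500²·sin(360°/16) = 276.30 mm²); the r=4 cylinder at (12.5, 10.5) gives a regular 16-gon of circumradius 4 (constant along its height) (area = (16/2)·4.000²·sin(360°/16) = 48.98 mm²); Subtracting the remaining from the first: starting from the 7×7 cube (49.00 mm²), the 11×6 cube at (3.5, -0.5) partially overlaps it — only the 19.25 mm² overlap (of its 66.00 mm²) is removed, clipping the outline; the r=9.5 cylinder at (10.5, 11) partially overlaps it — only the 7.01 mm² overlap (of its 276.30 mm²) is removed, clipping the outline; the r=4 cylinder at (12.5, 10.5) misses the remaining region (no effect) — area = 22.74 mm². So its area = 22.74 mm². Layer 1 is larger (29.75 vs 22.74 mm²).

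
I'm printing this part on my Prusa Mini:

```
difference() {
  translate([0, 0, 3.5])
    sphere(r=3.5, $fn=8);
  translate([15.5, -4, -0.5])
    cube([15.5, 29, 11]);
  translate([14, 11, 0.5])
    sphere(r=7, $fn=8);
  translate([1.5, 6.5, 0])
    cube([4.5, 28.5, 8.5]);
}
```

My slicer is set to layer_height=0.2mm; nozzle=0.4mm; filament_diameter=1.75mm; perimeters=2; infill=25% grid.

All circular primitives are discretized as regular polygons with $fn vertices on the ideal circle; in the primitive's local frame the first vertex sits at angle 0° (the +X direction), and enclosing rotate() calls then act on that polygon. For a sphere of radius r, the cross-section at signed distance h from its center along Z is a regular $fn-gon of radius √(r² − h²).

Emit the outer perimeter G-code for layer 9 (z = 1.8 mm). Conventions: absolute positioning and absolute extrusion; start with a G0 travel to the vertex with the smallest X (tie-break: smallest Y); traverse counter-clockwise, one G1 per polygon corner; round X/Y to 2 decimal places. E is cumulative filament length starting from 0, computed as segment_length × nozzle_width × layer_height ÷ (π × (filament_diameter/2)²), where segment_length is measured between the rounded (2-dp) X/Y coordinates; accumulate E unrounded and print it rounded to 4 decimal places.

G0 X-3.06 Y0.00 Z1.80
G1 X-2.16 Y-2.16 E0.0778
G1 X0.00 Y-3.06 E0.1557
G1 X2.16 Y-2.16 E0.2335
G1 X3.06 Y0.00 E0.3113
G1 X2.16 Y2.16 E0.3891
G1 X0.00 Y3.06 E0.4670
G1 X-2.16 Y2.16 E0.5448
G1 X-3.06 Y0.00 E0.6226

At z = 1.8 mm: the sphere: section is a regular 8-gon, circumradius = √(r²−h²) = √(3.5²−1.7²) = 3.059; the cube at (15.5, -4) is present — its section is the full 15.5×29 rectangle; the r=7 sphere at (14, 11) contributes a regular 8-gon of circumradius √(7²−1.3²) = 6.878; the cube at (1.5, 6.5) (footprint 4.5×28.5) is included at this height; Taking the first minus the rest: starting from the r=3.5 sphere, the 15.5×29 cube at (15.5, -4) misses the remaining region (no effect); the r=7 sphere at (14, 11) misses the remaining region (no effect); the 4.5×28.5 cube at (1.5, 6.5) misses the remaining region (no effect) — 1 connected region. The outline is a single polygon with 8 vertices. Extrusion per mm of travel: 0.4 × 0.2 / (π × 0.875²) = 0.033260. Accumulating E over each segment gives final E = 0.6226.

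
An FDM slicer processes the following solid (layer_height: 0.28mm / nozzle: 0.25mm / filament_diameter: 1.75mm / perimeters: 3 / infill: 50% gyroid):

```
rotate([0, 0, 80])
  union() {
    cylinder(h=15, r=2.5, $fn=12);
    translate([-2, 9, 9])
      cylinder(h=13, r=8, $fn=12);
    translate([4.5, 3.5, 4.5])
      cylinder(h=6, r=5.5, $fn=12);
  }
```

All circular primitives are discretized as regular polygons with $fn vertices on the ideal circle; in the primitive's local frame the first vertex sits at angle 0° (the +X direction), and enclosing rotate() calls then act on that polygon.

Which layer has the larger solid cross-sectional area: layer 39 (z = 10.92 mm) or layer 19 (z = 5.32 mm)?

Layer 39 (z = 10.92): the cylinder: section is a regular 12-gon, circumradius r=2.5 (area = (12/2)·2.500²·sin(360°/12) = 18.75 mm²); the r=8 cylinder at (-2, 9) contributes a regular 12-gon of circumradius 8 (area = (12/2)·8.000²·sin(360°/12) = 192.00 mm²); the cylinder at (4.5, 3.5) does not reach this height (z outside [4.5, 10.5]); Combining (union): the regions partially overlap — summed areas 210.75 mm² minus the doubly-counted overlap 2.60 mm² gives 208.15 mm² — area = 208.15 mm²; (rotated 80° about Z; rotation is an isometry so areas/perimeters/island counts are preserved). So its area = 208.15 mm². Layer 19 (z = 5.32): the cylinder: section is a regular 12-gon, circumradius r=2.5 (area = (12/2)·2.500²·sin(360°/12) = 18.75 mm²); the cylinder at (-2, 9) is absent (z outside [9, 22]); the r=5.5 cylinder at (4.5, 3.5) gives a regular 12-gon of circumradius 5.5 (constant along its height) (area = (12/2)·5.500²·sin(360°/12) = 90.75 mm²); Merging all regions: the regions partially overlap — summed areas 109.50 mm² minus the doubly-counted overlap 6.96 mm² gives 102.54 mm² — area = 102.54 mm²; (rotated 80° about Z; rotation is an isometry so areas/perimeters/island counts are preserved). So its area = 102.54 mm². Layer 39 is larger (208.15 vs 102.54 mm²).

layer 39 (z = 10.92 mm)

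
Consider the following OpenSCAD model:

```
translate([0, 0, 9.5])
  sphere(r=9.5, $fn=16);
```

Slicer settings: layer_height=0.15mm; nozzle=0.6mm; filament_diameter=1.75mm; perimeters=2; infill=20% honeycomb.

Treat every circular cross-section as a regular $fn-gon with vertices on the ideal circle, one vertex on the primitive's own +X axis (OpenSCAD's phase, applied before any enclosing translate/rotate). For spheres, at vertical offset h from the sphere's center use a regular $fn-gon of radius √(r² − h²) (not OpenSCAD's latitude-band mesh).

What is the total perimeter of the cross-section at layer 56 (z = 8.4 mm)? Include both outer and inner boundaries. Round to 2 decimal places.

58.91 mm

At z = 8.4 mm: the sphere: section is a regular 16-gon, circumradius = √(r²−h²) = √(9.5²−1.1²) = 9.436 (perimeter = 2·16·9.436·sin(180°/16) = 58.91 mm). Overall, the cross-section is a single solid region. Total boundary length (outer) = 58.91 mm.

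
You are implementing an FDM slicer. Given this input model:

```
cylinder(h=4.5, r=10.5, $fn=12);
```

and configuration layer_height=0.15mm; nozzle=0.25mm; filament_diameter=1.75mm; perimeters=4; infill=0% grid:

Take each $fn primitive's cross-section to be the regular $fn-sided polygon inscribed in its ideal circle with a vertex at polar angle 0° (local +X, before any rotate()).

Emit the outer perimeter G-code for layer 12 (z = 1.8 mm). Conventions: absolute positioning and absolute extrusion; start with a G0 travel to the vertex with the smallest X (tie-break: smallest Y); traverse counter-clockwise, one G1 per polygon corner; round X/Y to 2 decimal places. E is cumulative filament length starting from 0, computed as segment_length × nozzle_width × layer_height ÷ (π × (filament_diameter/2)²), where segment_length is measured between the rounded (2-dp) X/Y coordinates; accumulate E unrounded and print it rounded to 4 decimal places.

At z = 1.8 mm: the cylinder: section is a regular 12-gon, circumradius r=10.5. The outline is a single polygon with 12 vertices. Extrusion per mm of travel: 0.25 × 0.15 / (π × 0.875²) = 0.015591. Accumulating E over each segment gives final E = 1.0167.

G0 X-10.50 Y0.00 Z1.80
G1 X-9.09 Y-5.25 E0.0848
G1 X-5.25 Y-9.09 E0.1694
G1 X0.00 Y-10.50 E0.2542
G1 X5.25 Y-9.09 E0.3389
G1 X9.09 Y-5.25 E0.4236
G1 X10.50 Y0.00 E0.5083
G1 X9.09 Y5.25 E0.5931
G1 X5.25 Y9.09 E0.6778
G1 X0.00 Y10.50 E0.7625
G1 X-5.25 Y9.09 E0.8473
G1 X-9.09 Y5.25 E0.9319
G1 X-10.50 Y0.00 E1.0167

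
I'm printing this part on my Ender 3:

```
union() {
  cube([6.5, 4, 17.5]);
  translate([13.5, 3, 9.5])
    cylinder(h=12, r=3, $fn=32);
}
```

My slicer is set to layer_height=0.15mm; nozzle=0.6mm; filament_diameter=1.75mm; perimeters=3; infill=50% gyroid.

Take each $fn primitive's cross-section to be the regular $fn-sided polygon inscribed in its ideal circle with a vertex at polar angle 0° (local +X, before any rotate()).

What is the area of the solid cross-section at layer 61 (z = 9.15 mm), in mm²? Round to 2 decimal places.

26.00 mm²

At z = 9.15 mm: the cube is present — its section is the full 6.5×4 rectangle (area 26.00 mm²); the cylinder at (13.5, 3) is not intersected at this z (z outside [9.5, 21.5]); Combining (union): only the 6.5×4 cube is present, so the union is just that shape — area = 26.00 mm². Overall, the cross-section is a single solid region. Net area = 26.00 mm².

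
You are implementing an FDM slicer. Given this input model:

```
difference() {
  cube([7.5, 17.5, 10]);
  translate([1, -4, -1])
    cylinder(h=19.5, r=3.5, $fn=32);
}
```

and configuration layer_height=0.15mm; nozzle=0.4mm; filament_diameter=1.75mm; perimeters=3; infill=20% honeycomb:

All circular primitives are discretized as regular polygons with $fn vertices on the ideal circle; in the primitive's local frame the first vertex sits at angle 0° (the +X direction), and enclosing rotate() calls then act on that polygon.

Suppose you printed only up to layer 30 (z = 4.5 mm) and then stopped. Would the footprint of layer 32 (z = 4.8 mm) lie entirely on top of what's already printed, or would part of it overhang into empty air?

Compare the two slices. At z = 4.5: the cube (footprint 7.5×17.5) is included at this height (area 131.25 mm²); the cylinder at (1, -4): section is a regular 32-gon, circumradius r=3.5 (area = (32/2)·3.500²·sin(360°/32) = 38.24 mm²); Subtracting the remaining from the first: starting from the 7.5×17.5 cube (131.25 mm²), the r=3.5 cylinder at (1, -4) misses the remaining region (no effect) — area = 131.25 mm². At z = 4.8: the cube is present — its section is the full 7.5×17.5 rectangle (area 131.25 mm²); the r=3.5 cylinder at (1, -4) gives a regular 32-gon of circumradius 3.5 (constant along its height) (area = (32/2)·3.500²·sin(360°/32) = 38.24 mm²); Taking the first minus the rest: starting from the 7.5×17.5 cube (131.25 mm²), the r=3.5 cylinder at (1, -4) misses the remaining region (no effect) — area = 131.25 mm². Checking containment: the cross-section at z = 4.8 is a subset of the cross-section at z = 4.5.

entirely on top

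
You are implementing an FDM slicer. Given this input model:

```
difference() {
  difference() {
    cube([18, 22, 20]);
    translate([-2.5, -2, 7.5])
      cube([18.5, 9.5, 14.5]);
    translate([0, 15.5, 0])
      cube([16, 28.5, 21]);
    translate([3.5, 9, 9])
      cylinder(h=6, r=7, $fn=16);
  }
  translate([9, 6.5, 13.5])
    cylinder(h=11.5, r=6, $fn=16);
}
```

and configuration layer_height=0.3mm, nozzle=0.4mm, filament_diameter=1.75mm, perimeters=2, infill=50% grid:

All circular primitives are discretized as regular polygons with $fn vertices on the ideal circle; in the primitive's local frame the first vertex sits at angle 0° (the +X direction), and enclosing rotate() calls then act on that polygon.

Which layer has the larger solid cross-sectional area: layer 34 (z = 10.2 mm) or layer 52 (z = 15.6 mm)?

layer 52 (z = 15.6 mm)

Layer 34 (z = 10.2): the cube is present — its section is the full 18×22 rectangle (area 396.00 mm²); the 18.5×9.5 cube at (-2.5, -2) contributes its full rectangle (area 175.75 mm²); the 16×28.5 cube at (0, 15.5) contributes its full rectangle (area 456.00 mm²); the r=7 cylinder at (3.5, 9) gives a regular 16-gon of circumradius 7 (constant along its height) (area = (16/2)·7.000²·sin(360°/16) = 150.01 mm²); Subtracting the remaining from the first: starting from the 18×22 cube (396.00 mm²), the 18.5×9.5 cube at (-2.5, -2) partially overlaps it — only the 120.00 mm² overlap (of its 175.75 mm²) is removed, clipping the outline; the 16×28.5 cube at (0, 15.5) partially overlaps it — only the 104.00 mm² overlap (of its 456.00 mm²) is removed, clipping the outline; the r=7 cylinder at (3.5, 9) partially overlaps it — only the 74.90 mm² overlap (of its 150.01 mm²) is removed, clipping the outline — area = 97.10 mm²; the cylinder at (9, 6.5) is absent (z outside [13.5, 25]); Subtracting the remaining from the first: none of the subtracted shapes is present at this height, so that combined region is unchanged — area = 97.10 mm². So its area = 97.10 mm². Layer 52 (z = 15.6): the 18×22 cube contributes its full rectangle (area 396.00 mm²); the cube at (-2.5, -2) (footprint 18.5×9.5) is included at this height (area 175.75 mm²); the cube at (0, 15.5) is present — its section is the full 16×28.5 rectangle (area 456.00 mm²); the cylinder at (3.5, 9) is not intersected at this z (z outside [9, 15]); Taking the first minus the rest: starting from the 18×22 cube (396.00 mm²), the 18.5×9.5 cube at (-2.5, -2) partially overlaps it — only the 120.00 mm² overlap (of its 175.75 mm²) is removed, clipping the outline; the 16×28.5 cube at (0, 15.5) partially overlaps it — only the 104.00 mm² overlap (of its 456.00 mm²) is removed, clipping the outline — area = 172.00 mm²; the r=6 cylinder at (9, 6.5) gives a regular 16-gon of circumradius 6 (constant along its height) (area = (16/2)·6.000²·sin(360°/16) = 110.21 mm²); Subtracting the remaining from the first: starting from the result so far (172.00 mm²), the r=6 cylinder at (9, 6.5) partially overlaps it — only the 43.31 mm² overlap (of its 110.21 mm²) is removed, clipping the outline — area = 128.69 mm². So its area = 128.69 mm². Layer 52 is larger (128.69 vs 97.10 mm²).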